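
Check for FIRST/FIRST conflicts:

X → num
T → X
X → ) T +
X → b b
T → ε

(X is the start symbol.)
A FIRST/FIRST conflict occurs when two productions N → α and N → β for the same non-terminal have FIRST(α) ∩ FIRST(β) ≠ ∅ (with ε ∈ FIRST of a nullable right-hand side, so two nullable alternatives also conflict).

FIRST sets of the non-terminals at (or reachable through a nullable prefix from) the front of some alternative:
  FIRST(X) = { ')', 'b', 'num' }

Productions for X:
  X → num: FIRST = { 'num' }
  X → ) T +: FIRST = { ')' }
  X → b b: FIRST = { 'b' }
Productions for T:
  T → X: FIRST = { ')', 'b', 'num' }
  T → ε: FIRST = { ε }

All alternatives of each non-terminal have pairwise disjoint FIRST sets.

Answer: No FIRST/FIRST conflicts.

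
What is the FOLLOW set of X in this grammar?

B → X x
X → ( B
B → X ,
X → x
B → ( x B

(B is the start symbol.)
In B → X x: X is followed by x, add FIRST(x) \ {ε} = { 'x' }
In B → X ,: X is followed by ',', add FIRST(',') \ {ε} = { ',' }

Taking the union: FOLLOW(X) = { ',', 'x' }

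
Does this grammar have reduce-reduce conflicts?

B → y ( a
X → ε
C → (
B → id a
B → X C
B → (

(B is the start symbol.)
No reduce-reduce conflicts

Augment with B' → B and build the canonical LR(0) collection (I0 = CLOSURE({[B' → . B]}), then GOTO on every symbol after a dot until no new states appear). It has 11 states:
  I0: { [B → . (], [B → . X C], [B → . id a], [B → . y ( a], [B' → . B], [X → .] }  — shift, reduce
  I1: { [B → ( .] }  — reduce
  I2: { [B' → B .] }  — accept
  I3: { [B → X . C], [C → . (] }  — shift
  I4: { [B → id . a] }  — shift
  I5: { [B → y . ( a] }  — shift
  I6: { [B → y ( . a] }  — shift
  I7: { [B → y ( a .] }  — reduce
  I8: { [B → id a .] }  — reduce
  I9: { [C → ( .] }  — reduce
  I10: { [B → X C .] }  — reduce

No state contains more than one complete item.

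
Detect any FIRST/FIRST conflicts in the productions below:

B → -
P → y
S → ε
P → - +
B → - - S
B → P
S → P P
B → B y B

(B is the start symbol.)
FIRST sets of the non-terminals at (or reachable through a nullable prefix from) the front of some alternative:
  FIRST(P) = { '-', 'y' }
  FIRST(B) = { '-', 'y' }

Productions for B:
  B → -: FIRST = { '-' }
  B → - - S: FIRST = { '-' }
  B → P: FIRST = { '-', 'y' }
  B → B y B: FIRST = { '-', 'y' }
Productions for P:
  P → y: FIRST = { 'y' }
  P → - +: FIRST = { '-' }
Productions for S:
  S → ε: FIRST = { ε }
  S → P P: FIRST = { '-', 'y' }

Conflict for B: B → - and B → - - S
  Overlap: { '-' }
Conflict for B: B → - and B → P
  Overlap: { '-' }
Conflict for B: B → - and B → B y B
  Overlap: { '-' }
Conflict for B: B → - - S and B → P
  Overlap: { '-' }
Conflict for B: B → - - S and B → B y B
  Overlap: { '-' }
Conflict for B: B → P and B → B y B
  Overlap: { '-', 'y' }

Answer: Yes. B → '-' / B → '-' '-' S on { '-' }; B → '-' / B → P on { '-' }; B → '-' / B → B y B on { '-' }; B → '-' '-' S / B → P on { '-' }; B → '-' '-' S / B → B y B on { '-' }; B → P / B → B y B on { '-', 'y' }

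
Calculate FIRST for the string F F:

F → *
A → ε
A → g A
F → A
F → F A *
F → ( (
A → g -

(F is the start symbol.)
{ '(', '*', 'g', ε }

FIRST sets of the non-terminals involved (from the grammar, by fixed-point iteration):
  FIRST(F) = { '(', '*', 'g', ε }

To compute FIRST(F F), process the symbols left to right:
Symbol F is a non-terminal. Add FIRST(F) \ {ε} = { '(', '*', 'g' }
F is nullable (ε ∈ FIRST(F)), continue to the next symbol.
Symbol F is a non-terminal. Add FIRST(F) \ {ε} = { '(', '*', 'g' }
F is nullable (ε ∈ FIRST(F)), continue to the next symbol.
All symbols are nullable, so ε is in the result.
FIRST(F F) = { '(', '*', 'g', ε }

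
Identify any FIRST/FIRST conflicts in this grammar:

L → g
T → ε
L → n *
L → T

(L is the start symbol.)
No FIRST/FIRST conflicts.

A FIRST/FIRST conflict occurs when two productions N → α and N → β for the same non-terminal have FIRST(α) ∩ FIRST(β) ≠ ∅ (with ε ∈ FIRST of a nullable right-hand side, so two nullable alternatives also conflict).

FIRST sets of the non-terminals at (or reachable through a nullable prefix from) the front of some alternative:
  FIRST(T) = { ε }

Productions for L:
  L → g: FIRST = { 'g' }
  L → n *: FIRST = { 'n' }
  L → T: FIRST = { ε }
T has only one production, so no FIRST/FIRST conflict is possible there.

All alternatives of each non-terminal have pairwise disjoint FIRST sets.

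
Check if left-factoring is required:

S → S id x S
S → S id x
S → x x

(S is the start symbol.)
Left-factoring is needed when two productions for the same non-terminal
share a common prefix on the right-hand side.

Productions for S:
  S → S id x S
  S → S id x
  S → x x

Found common prefix 'S id x' in productions for S

Answer: Yes, S has productions with common prefix 'S id x'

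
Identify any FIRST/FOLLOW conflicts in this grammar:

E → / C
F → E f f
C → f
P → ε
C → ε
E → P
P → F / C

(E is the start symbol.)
Yes. C → f with FOLLOW(C) on { 'f' }; P → F '/' C with FOLLOW(P) on { 'f' }

A FIRST/FOLLOW conflict occurs when a non-terminal N has a nullable alternative N → β (β ⇒* ε) and another alternative N → α with FIRST(α) ∩ FOLLOW(N) ≠ ∅: on such a lookahead the parser cannot decide between expanding α and letting N vanish via β.

Nullable non-terminals: C, E, P.
FIRST sets used below: FIRST(P) = { '/', 'f', ε }, FIRST(F) = { '/', 'f' }

C: nullable alternative(s) C → ε; FOLLOW(C) = { $, 'f' }
  C → f: FIRST \ {ε} = { 'f' } — overlaps FOLLOW(C) on { 'f' }: CONFLICT
  C → ε: FIRST \ {ε} = { } — this is the only nullable alternative, skip

E: nullable alternative(s) E → P; FOLLOW(E) = { $, 'f' }
  E → / C: FIRST \ {ε} = { '/' } — disjoint from FOLLOW(E)
  E → P: FIRST \ {ε} = { '/', 'f' } — this is the only nullable alternative, skip

P: nullable alternative(s) P → ε; FOLLOW(P) = { $, 'f' }
  P → ε: FIRST \ {ε} = { } — this is the only nullable alternative, skip
  P → F / C: FIRST \ {ε} = { '/', 'f' } — overlaps FOLLOW(P) on { 'f' }: CONFLICT

F has no nullable alternative, so no FIRST/FOLLOW check is needed there.

So the grammar has 2 FIRST/FOLLOW conflicts (marked CONFLICT above).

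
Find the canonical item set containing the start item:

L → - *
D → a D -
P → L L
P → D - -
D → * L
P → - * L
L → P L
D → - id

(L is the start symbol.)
First, augment the grammar with L' → L
I₀ = CLOSURE({ [L' → . L] }):
  [L' → . L] has the dot before L: add [L → . - *], [L → . P L]
  [L → . P L] has the dot before P: add [P → . L L], [P → . D - -], [P → . - * L]
  [P → . D - -] has the dot before D: add [D → . a D -], [D → . * L], [D → . - id]
No further items can be added.

I₀ = { [D → . * L], [D → . - id], [D → . a D -], [L → . - *], [L → . P L], [L' → . L], [P → . - * L], [P → . D - -], [P → . L L] }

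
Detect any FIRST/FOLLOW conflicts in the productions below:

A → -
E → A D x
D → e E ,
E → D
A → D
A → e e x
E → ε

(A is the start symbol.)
A FIRST/FOLLOW conflict occurs when a non-terminal N has a nullable alternative N → β (β ⇒* ε) and another alternative N → α with FIRST(α) ∩ FOLLOW(N) ≠ ∅: on such a lookahead the parser cannot decide between expanding α and letting N vanish via β.

Nullable non-terminals: E.
FIRST sets used below: FIRST(A) = { '-', 'e' }, FIRST(D) = { 'e' }

E: nullable alternative(s) E → ε; FOLLOW(E) = { ',' }
  E → A D x: FIRST \ {ε} = { '-', 'e' } — disjoint from FOLLOW(E)
  E → D: FIRST \ {ε} = { 'e' } — disjoint from FOLLOW(E)
  E → ε: FIRST \ {ε} = { } — this is the only nullable alternative, skip

A, D have no nullable alternative, so no FIRST/FOLLOW check is needed there.

No FIRST/FOLLOW conflicts found.

Answer: No FIRST/FOLLOW conflicts.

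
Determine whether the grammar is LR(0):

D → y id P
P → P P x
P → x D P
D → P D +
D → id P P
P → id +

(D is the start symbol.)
No. Shift-reduce conflict between [D → y id P .] and [P → . id +]

A grammar is LR(0) if no state in the canonical LR(0) collection has:
  - both a shift item (dot before a terminal) and a complete item (shift-reduce conflict), or
  - two or more complete items (reduce-reduce conflict; the accept item [D' → D .] counts as a complete item here).

Augment with D' → D and build the canonical LR(0) collection (I0 = CLOSURE({[D' → . D]}), then GOTO on every symbol after a dot until no new states appear). It has 19 states:
  I0: { [D → . P D +], [D → . id P P], [D → . y id P], [D' → . D], [P → . P P x], [P → . id +], [P → . x D P] }  — shift
  I1: { [D' → D .] }  — accept
  I2: { [D → . P D +], [D → . id P P], [D → . y id P], [D → P . D +], [P → . P P x], [P → . id +], [P → . x D P], [P → P . P x] }  — shift
  I3: { [D → id . P P], [P → . P P x], [P → . id +], [P → . x D P], [P → id . +] }  — shift
  I4: { [D → . P D +], [D → . id P P], [D → . y id P], [P → . P P x], [P → . id +], [P → . x D P], [P → x . D P] }  — shift
  I5: { [D → y . id P] }  — shift
  I6: { [D → y id . P], [P → . P P x], [P → . id +], [P → . x D P] }  — shift
  I7: { [D → y id P .], [P → . P P x], [P → . id +], [P → . x D P], [P → P . P x] }  — shift, reduce
  I8: { [P → id . +] }  — shift
  I9: { [P → id + .] }  — reduce
  I10: { [P → . P P x], [P → . id +], [P → . x D P], [P → P . P x], [P → P P . x] }  — shift
  I11: { [D → . P D +], [D → . id P P], [D → . y id P], [P → . P P x], [P → . id +], [P → . x D P], [P → P P x .], [P → x . D P] }  — shift, reduce
  I12: { [P → . P P x], [P → . id +], [P → . x D P], [P → x D . P] }  — shift
  I13: { [P → . P P x], [P → . id +], [P → . x D P], [P → P . P x], [P → x D P .] }  — shift, reduce
  I14: { [D → id P . P], [P → . P P x], [P → . id +], [P → . x D P], [P → P . P x] }  — shift
  I15: { [D → id P P .], [P → . P P x], [P → . id +], [P → . x D P], [P → P . P x], [P → P P . x] }  — shift, reduce
  I16: { [D → P D . +] }  — shift
  I17: { [D → . P D +], [D → . id P P], [D → . y id P], [D → P . D +], [P → . P P x], [P → . id +], [P → . x D P], [P → P . P x], [P → P P . x] }  — shift
  I18: { [D → P D + .] }  — reduce

Conflict in state I7:
  Shift-reduce conflict between [D → y id P .] and [P → . id +]
So the grammar is NOT LR(0).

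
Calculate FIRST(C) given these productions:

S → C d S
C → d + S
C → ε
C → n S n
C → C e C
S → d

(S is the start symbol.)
{ 'd', 'e', 'n', ε }

To compute FIRST(C), examine every production with C on the left-hand side, reading each right-hand side left to right until a non-nullable symbol is reached.

From C → d + S:
  - d is a terminal: add 'd' and stop
From C → ε:
  - ε-production, so ε ∈ FIRST(C)
From C → n S n:
  - n is a terminal: add 'n' and stop
From C → C e C:
  - C is the symbol being defined: contributes nothing new
    C is nullable, so continue to the next symbol
  - e is a terminal: add 'e' and stop

Collecting: FIRST(C) = { 'd', 'e', 'n', ε }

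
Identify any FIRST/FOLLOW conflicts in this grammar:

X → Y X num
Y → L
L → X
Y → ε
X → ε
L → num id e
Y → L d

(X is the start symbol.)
A FIRST/FOLLOW conflict occurs when a non-terminal N has a nullable alternative N → β (β ⇒* ε) and another alternative N → α with FIRST(α) ∩ FOLLOW(N) ≠ ∅: on such a lookahead the parser cannot decide between expanding α and letting N vanish via β.

Nullable non-terminals: L, X, Y.
FIRST sets used below: FIRST(X) = { 'd', 'num', ε }, FIRST(Y) = { 'd', 'num', ε }, FIRST(L) = { 'd', 'num', ε }

L: nullable alternative(s) L → X; FOLLOW(L) = { 'd', 'num' }
  L → X: FIRST \ {ε} = { 'd', 'num' } — this is the only nullable alternative, skip
  L → num id e: FIRST \ {ε} = { 'num' } — overlaps FOLLOW(L) on { 'num' }: CONFLICT

X: nullable alternative(s) X → ε; FOLLOW(X) = { $, 'd', 'num' }
  X → Y X num: FIRST \ {ε} = { 'd', 'num' } — overlaps FOLLOW(X) on { 'd', 'num' }: CONFLICT
  X → ε: FIRST \ {ε} = { } — this is the only nullable alternative, skip

Y: nullable alternative(s) Y → L, Y → ε; FOLLOW(Y) = { 'd', 'num' }
  Y → L: FIRST \ {ε} = { 'd', 'num' } — overlaps FOLLOW(Y) on { 'd', 'num' }: CONFLICT
  Y → ε: FIRST \ {ε} = { } — disjoint from FOLLOW(Y)
  Y → L d: FIRST \ {ε} = { 'd', 'num' } — overlaps FOLLOW(Y) on { 'd', 'num' }: CONFLICT

So the grammar has 4 FIRST/FOLLOW conflicts (marked CONFLICT above).

Answer: Yes. X → Y X num with FOLLOW(X) on { 'd', 'num' }; Y → L with FOLLOW(Y) on { 'd', 'num' }; Y → L d with FOLLOW(Y) on { 'd', 'num' }; L → num id e with FOLLOW(L) on { 'num' }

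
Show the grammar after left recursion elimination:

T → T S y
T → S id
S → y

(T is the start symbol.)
T → S id T'
T' → S y T'
T' → ε
S → y

T is directly left-recursive. The standard transformation for
  A → A α₁ | ... | A α_m | β₁ | ... | β_n
is
  A  → β₁ A' | ... | β_n A'
  A' → α₁ A' | ... | α_m A' | ε

T → S id becomes T → S id T'
T → T S y becomes T' → S y T'
Add T' → ε

Productions for other non-terminals are unchanged:
  S → y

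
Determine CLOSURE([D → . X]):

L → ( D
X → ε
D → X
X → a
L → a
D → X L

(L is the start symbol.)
{ [D → . X], [X → . a], [X → .] }

Start with: [D → . X]
  [D → . X] has the dot before X: add [X → .], [X → . a]
No further items can be added.

CLOSURE = { [D → . X], [X → . a], [X → .] }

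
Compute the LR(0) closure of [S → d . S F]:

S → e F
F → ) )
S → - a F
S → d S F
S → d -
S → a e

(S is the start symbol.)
{ [S → . - a F], [S → . a e], [S → . d -], [S → . d S F], [S → . e F], [S → d . S F] }

Start with: [S → d . S F]
  [S → d . S F] has the dot before S: add [S → . e F], [S → . - a F], [S → . d S F], [S → . d -], [S → . a e]
No further items can be added.

CLOSURE = { [S → . - a F], [S → . a e], [S → . d -], [S → . d S F], [S → . e F], [S → d . S F] }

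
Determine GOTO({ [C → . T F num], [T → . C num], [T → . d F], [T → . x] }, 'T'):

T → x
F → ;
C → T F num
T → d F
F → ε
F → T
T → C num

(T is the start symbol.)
{ [C → . T F num], [C → T . F num], [F → . ;], [F → . T], [F → .], [T → . C num], [T → . d F], [T → . x] }

GOTO(I, 'T') = CLOSURE({ [A → αX.β] : [A → α.Xβ] ∈ I, X = 'T' })

Items with dot before 'T', with the dot advanced:
  [C → . T F num] → [C → T . F num]
Closure of the advanced items:
  [C → T . F num] has the dot before F: add [F → . ;], [F → .], [F → . T]
  [F → . T] has the dot before T: add [T → . x], [T → . d F], [T → . C num]
  [T → . C num] has the dot before C: add [C → . T F num]

GOTO = { [C → . T F num], [C → T . F num], [F → . ;], [F → . T], [F → .], [T → . C num], [T → . d F], [T → . x] }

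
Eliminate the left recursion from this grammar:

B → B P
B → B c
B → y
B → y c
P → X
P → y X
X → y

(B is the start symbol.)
B → y B'
B → y c B'
B' → P B'
B' → c B'
B' → ε
P → X
P → y X
X → y

B is directly left-recursive. The standard transformation for
  A → A α₁ | ... | A α_m | β₁ | ... | β_n
is
  A  → β₁ A' | ... | β_n A'
  A' → α₁ A' | ... | α_m A' | ε

B → y becomes B → y B'
B → y c becomes B → y c B'
B → B P becomes B' → P B'
B → B c becomes B' → c B'
Add B' → ε

Productions for other non-terminals are unchanged:
  P → X
  P → y X
  X → y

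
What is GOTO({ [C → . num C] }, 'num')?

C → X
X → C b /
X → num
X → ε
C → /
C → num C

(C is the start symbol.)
GOTO(I, 'num') = CLOSURE({ [A → αX.β] : [A → α.Xβ] ∈ I, X = 'num' })

Items with dot before 'num', with the dot advanced:
  [C → . num C] → [C → num . C]
Closure of the advanced items:
  [C → num . C] has the dot before C: add [C → . X], [C → . /], [C → . num C]
  [C → . X] has the dot before X: add [X → . C b /], [X → . num], [X → .]

GOTO = { [C → . /], [C → . X], [C → . num C], [C → num . C], [X → . C b /], [X → . num], [X → .] }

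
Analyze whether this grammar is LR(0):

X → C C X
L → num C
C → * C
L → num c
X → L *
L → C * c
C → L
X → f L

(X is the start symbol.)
No. Shift-reduce conflict between [C → L .] and [X → L . *]

A grammar is LR(0) if no state in the canonical LR(0) collection has:
  - both a shift item (dot before a terminal) and a complete item (shift-reduce conflict), or
  - two or more complete items (reduce-reduce conflict; the accept item [X' → X .] counts as a complete item here).

Augment with X' → X and build the canonical LR(0) collection (I0 = CLOSURE({[X' → . X]}), then GOTO on every symbol after a dot until no new states appear). It has 19 states:
  I0: { [C → . * C], [C → . L], [L → . C * c], [L → . num C], [L → . num c], [X → . C C X], [X → . L *], [X → . f L], [X' → . X] }  — shift
  I1: { [C → * . C], [C → . * C], [C → . L], [L → . C * c], [L → . num C], [L → . num c] }  — shift
  I2: { [C → . * C], [C → . L], [L → . C * c], [L → . num C], [L → . num c], [L → C . * c], [X → C . C X] }  — shift
  I3: { [C → L .], [X → L . *] }  — shift, reduce
  I4: { [X' → X .] }  — accept
  I5: { [C → . * C], [C → . L], [L → . C * c], [L → . num C], [L → . num c], [X → f . L] }  — shift
  I6: { [C → . * C], [C → . L], [L → . C * c], [L → . num C], [L → . num c], [L → num . C], [L → num . c] }  — shift
  I7: { [L → C . * c], [L → num C .] }  — shift, reduce
  I8: { [C → L .] }  — reduce
  I9: { [L → num c .] }  — reduce
  I10: { [L → C * . c] }  — shift
  I11: { [L → C * c .] }  — reduce
  I12: { [L → C . * c] }  — shift
  I13: { [C → L .], [X → f L .] }  — 2 reduces
  I14: { [X → L * .] }  — reduce
  I15: { [C → * . C], [C → . * C], [C → . L], [L → . C * c], [L → . num C], [L → . num c], [L → C * . c] }  — shift
  I16: { [C → . * C], [C → . L], [L → . C * c], [L → . num C], [L → . num c], [L → C . * c], [X → . C C X], [X → . L *], [X → . f L], [X → C C . X] }  — shift
  I17: { [X → C C X .] }  — reduce
  I18: { [C → * C .], [L → C . * c] }  — shift, reduce

Conflict in state I3:
  Shift-reduce conflict between [C → L .] and [X → L . *]
So the grammar is NOT LR(0).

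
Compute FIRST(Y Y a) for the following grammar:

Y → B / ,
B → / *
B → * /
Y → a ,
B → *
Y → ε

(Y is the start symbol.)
{ '*', '/', 'a' }

FIRST sets of the non-terminals involved (from the grammar, by fixed-point iteration):
  FIRST(Y) = { '*', '/', 'a', ε }

To compute FIRST(Y Y a), process the symbols left to right:
Symbol Y is a non-terminal. Add FIRST(Y) \ {ε} = { '*', '/', 'a' }
Y is nullable (ε ∈ FIRST(Y)), continue to the next symbol.
Symbol Y is a non-terminal. Add FIRST(Y) \ {ε} = { '*', '/', 'a' }
Y is nullable (ε ∈ FIRST(Y)), continue to the next symbol.
Symbol a is a terminal. Add 'a' and stop.
FIRST(Y Y a) = { '*', '/', 'a' }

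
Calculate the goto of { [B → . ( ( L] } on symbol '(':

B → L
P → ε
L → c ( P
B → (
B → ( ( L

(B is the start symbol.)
GOTO(I, '(') = CLOSURE({ [A → αX.β] : [A → α.Xβ] ∈ I, X = '(' })

Items with dot before '(', with the dot advanced:
  [B → . ( ( L] → [B → ( . ( L]
Closure adds nothing (no advanced item has the dot before a non-terminal).

GOTO = { [B → ( . ( L] }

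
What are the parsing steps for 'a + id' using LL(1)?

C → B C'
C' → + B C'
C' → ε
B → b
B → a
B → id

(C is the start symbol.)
LL(1) parsing maintains a stack (initially the start symbol over $) and the input. At each step: if the stack top is a terminal, match it against the current input token; if it is a non-terminal N, replace it with the RHS of M[N, lookahead] (the unique production whose predict set contains the lookahead).

Stack is shown with the top on the left.

Stack     Input     Action
--------------------------
C $       a + id $  output C → B C'
B C' $    a + id $  output B → a
a C' $    a + id $  match 'a'
C' $      + id $    output C' → + B C'
+ B C' $  + id $    match '+'
B C' $    id $      output B → id
id C' $   id $      match 'id'
C' $      $         output C' → ε
$         $         accept

The string is accepted.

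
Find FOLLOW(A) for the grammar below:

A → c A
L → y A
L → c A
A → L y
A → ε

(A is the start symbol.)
{ $, 'y' }

A is the start symbol, so $ ∈ FOLLOW(A).
In A → c A: A is at the end; this adds FOLLOW(A) to itself — nothing new
In L → y A: A is at the end, add FOLLOW(L)
In L → c A: A is at the end, add FOLLOW(L)

The FOLLOW sets referred to above (computed the same way, to a fixed point):
  FOLLOW(L) = { 'y' }

Taking the union: FOLLOW(A) = { $, 'y' }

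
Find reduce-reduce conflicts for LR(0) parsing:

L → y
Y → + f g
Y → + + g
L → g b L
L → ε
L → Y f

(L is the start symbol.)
A reduce-reduce conflict occurs when an LR(0) state has two complete items [A → α .] and [B → β .] — both call for a reduction, and with no lookahead the parser cannot choose between them.

Augment with L' → L and build the canonical LR(0) collection (I0 = CLOSURE({[L' → . L]}), then GOTO on every symbol after a dot until no new states appear). It has 13 states:
  I0: { [L → . Y f], [L → . g b L], [L → . y], [L → .], [L' → . L], [Y → . + + g], [Y → . + f g] }  — shift, reduce
  I1: { [Y → + . + g], [Y → + . f g] }  — shift
  I2: { [L' → L .] }  — accept
  I3: { [L → Y . f] }  — shift
  I4: { [L → g . b L] }  — shift
  I5: { [L → y .] }  — reduce
  I6: { [L → . Y f], [L → . g b L], [L → . y], [L → .], [L → g b . L], [Y → . + + g], [Y → . + f g] }  — shift, reduce
  I7: { [L → g b L .] }  — reduce
  I8: { [L → Y f .] }  — reduce
  I9: { [Y → + + . g] }  — shift
  I10: { [Y → + f . g] }  — shift
  I11: { [Y → + f g .] }  — reduce
  I12: { [Y → + + g .] }  — reduce

No state contains more than one complete item.

Answer: No reduce-reduce conflicts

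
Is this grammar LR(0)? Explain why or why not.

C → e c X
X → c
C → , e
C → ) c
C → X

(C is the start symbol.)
Yes, the grammar is LR(0)

Augment with C' → C and build the canonical LR(0) collection (I0 = CLOSURE({[C' → . C]}), then GOTO on every symbol after a dot until no new states appear). It has 11 states:
  I0: { [C → . ) c], [C → . , e], [C → . X], [C → . e c X], [C' → . C], [X → . c] }  — shift
  I1: { [C → ) . c] }  — shift
  I2: { [C → , . e] }  — shift
  I3: { [C' → C .] }  — accept
  I4: { [C → X .] }  — reduce
  I5: { [X → c .] }  — reduce
  I6: { [C → e . c X] }  — shift
  I7: { [C → e c . X], [X → . c] }  — shift
  I8: { [C → e c X .] }  — reduce
  I9: { [C → , e .] }  — reduce
  I10: { [C → ) c .] }  — reduce

Every state is either a pure shift/goto state or contains exactly one complete item and nothing to shift — no conflicts. The grammar is LR(0).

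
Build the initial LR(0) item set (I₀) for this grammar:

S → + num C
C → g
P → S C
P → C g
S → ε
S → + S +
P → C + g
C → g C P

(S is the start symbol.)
First, augment the grammar with S' → S
I₀ = CLOSURE({ [S' → . S] }):
  [S' → . S] has the dot before S: add [S → . + num C], [S → .], [S → . + S +]
No further items can be added.

I₀ = { [S → . + S +], [S → . + num C], [S → .], [S' → . S] }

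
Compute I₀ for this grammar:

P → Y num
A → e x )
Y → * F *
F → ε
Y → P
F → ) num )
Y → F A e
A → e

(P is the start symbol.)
{ [F → . ) num )], [F → .], [P → . Y num], [P' → . P], [Y → . * F *], [Y → . F A e], [Y → . P] }

First, augment the grammar with P' → P
I₀ = CLOSURE({ [P' → . P] }):
  [P' → . P] has the dot before P: add [P → . Y num]
  [P → . Y num] has the dot before Y: add [Y → . * F *], [Y → . P], [Y → . F A e]
  [Y → . F A e] has the dot before F: add [F → .], [F → . ) num )]
No further items can be added.

I₀ = { [F → . ) num )], [F → .], [P → . Y num], [P' → . P], [Y → . * F *], [Y → . F A e], [Y → . P] }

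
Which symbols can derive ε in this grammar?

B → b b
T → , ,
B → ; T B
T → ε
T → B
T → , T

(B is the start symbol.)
{ 'T' }

ε-productions: T → ε
So T is immediately nullable.
No further non-terminal can be added: every production for the remaining non-terminals contains a terminal or a non-nullable non-terminal.
Nullable = { 'T' }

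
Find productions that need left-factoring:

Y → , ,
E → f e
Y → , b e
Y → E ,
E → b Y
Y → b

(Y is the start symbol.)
Left-factoring is needed when two productions for the same non-terminal
share a common prefix on the right-hand side.

Productions for Y:
  Y → , ,
  Y → , b e
  Y → E ,
  Y → b
Productions for E:
  E → f e
  E → b Y

Found common prefix ',' in productions for Y

Answer: Yes, Y has productions with common prefix ','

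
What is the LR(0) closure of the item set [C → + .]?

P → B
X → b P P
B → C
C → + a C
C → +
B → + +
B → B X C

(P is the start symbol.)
{ [C → + .] }

Start with: [C → + .]
The dot is at the end, so nothing is added.

CLOSURE = { [C → + .] }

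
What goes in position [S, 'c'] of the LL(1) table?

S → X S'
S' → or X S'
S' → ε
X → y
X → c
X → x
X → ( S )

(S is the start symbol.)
To find M[S, 'c'], we find productions for S where 'c' is in the predict set (PREDICT(N → α) = (FIRST(α) \ {ε}) ∪ (FOLLOW(N) if α ⇒* ε)).

Relevant sets:
  FIRST(X) = { '(', 'c', 'x', 'y' }

S → X S': PREDICT = { '(', 'c', 'x', 'y' }
  'c' is in predict set, so this production goes in M[S, 'c']

M[S, 'c'] = S → X S'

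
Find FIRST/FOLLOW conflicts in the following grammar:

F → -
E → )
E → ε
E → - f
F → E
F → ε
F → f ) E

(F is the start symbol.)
No FIRST/FOLLOW conflicts.

A FIRST/FOLLOW conflict occurs when a non-terminal N has a nullable alternative N → β (β ⇒* ε) and another alternative N → α with FIRST(α) ∩ FOLLOW(N) ≠ ∅: on such a lookahead the parser cannot decide between expanding α and letting N vanish via β.

Nullable non-terminals: E, F.
FIRST sets used below: FIRST(E) = { ')', '-', ε }

E: nullable alternative(s) E → ε; FOLLOW(E) = { $ }
  E → ): FIRST \ {ε} = { ')' } — disjoint from FOLLOW(E)
  E → ε: FIRST \ {ε} = { } — this is the only nullable alternative, skip
  E → - f: FIRST \ {ε} = { '-' } — disjoint from FOLLOW(E)

F: nullable alternative(s) F → E, F → ε; FOLLOW(F) = { $ }
  F → -: FIRST \ {ε} = { '-' } — disjoint from FOLLOW(F)
  F → E: FIRST \ {ε} = { ')', '-' } — disjoint from FOLLOW(F)
  F → ε: FIRST \ {ε} = { } — disjoint from FOLLOW(F)
  F → f ) E: FIRST \ {ε} = { 'f' } — disjoint from FOLLOW(F)

No FIRST/FOLLOW conflicts found.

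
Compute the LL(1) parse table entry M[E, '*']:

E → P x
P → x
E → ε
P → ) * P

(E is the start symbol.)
To find M[E, '*'], we find productions for E where '*' is in the predict set (PREDICT(N → α) = (FIRST(α) \ {ε}) ∪ (FOLLOW(N) if α ⇒* ε)).

Relevant sets:
  FIRST(P) = { ')', 'x' }
  FOLLOW(E) = { $ }

E → P x: PREDICT = { ')', 'x' }
E → ε: PREDICT = { $ }

M[E, '*'] is empty (no production applies)

Answer: Empty (error entry)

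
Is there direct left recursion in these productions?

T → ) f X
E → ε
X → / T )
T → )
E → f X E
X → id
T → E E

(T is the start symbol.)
No direct left recursion

Direct left recursion occurs when N → N α for some non-terminal N (the right-hand side begins with the left-hand side itself).

T → ) f X: starts with ')'
E → ε: starts with ε
X → / T ): starts with '/'
T → ): starts with ')'
E → f X E: starts with f
X → id: starts with id
T → E E: starts with E

No direct left recursion found.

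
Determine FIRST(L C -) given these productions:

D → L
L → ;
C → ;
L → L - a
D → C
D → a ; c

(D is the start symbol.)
{ ';' }

FIRST sets of the non-terminals involved (from the grammar, by fixed-point iteration):
  FIRST(L) = { ';' }

To compute FIRST(L C -), process the symbols left to right:
Symbol L is a non-terminal. Add FIRST(L) \ {ε} = { ';' }
L is not nullable (ε ∉ FIRST(L)), so stop here.
FIRST(L C -) = { ';' }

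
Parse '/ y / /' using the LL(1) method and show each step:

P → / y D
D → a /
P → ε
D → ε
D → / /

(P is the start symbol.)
Stack is shown with the top on the left.

Stack    Input      Action
--------------------------
P $      / y / / $  output P → / y D
/ y D $  / y / / $  match '/'
y D $    y / / $    match 'y'
D $      / / $      output D → / /
/ / $    / / $      match '/'
/ $      / $        match '/'
$        $          accept

The string is accepted.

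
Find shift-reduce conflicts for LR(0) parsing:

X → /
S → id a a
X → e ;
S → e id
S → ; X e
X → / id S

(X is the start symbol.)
Yes — I1: [X → / .] vs [X → / . id S]

Augment with X' → X and build the canonical LR(0) collection (I0 = CLOSURE({[X' → . X]}), then GOTO on every symbol after a dot until no new states appear). It has 15 states:
  I0: { [X → . / id S], [X → . /], [X → . e ;], [X' → . X] }  — shift
  I1: { [X → / . id S], [X → / .] }  — shift, reduce
  I2: { [X' → X .] }  — accept
  I3: { [X → e . ;] }  — shift
  I4: { [X → e ; .] }  — reduce
  I5: { [S → . ; X e], [S → . e id], [S → . id a a], [X → / id . S] }  — shift
  I6: { [S → ; . X e], [X → . / id S], [X → . /], [X → . e ;] }  — shift
  I7: { [X → / id S .] }  — reduce
  I8: { [S → e . id] }  — shift
  I9: { [S → id . a a] }  — shift
  I10: { [S → id a . a] }  — shift
  I11: { [S → id a a .] }  — reduce
  I12: { [S → e id .] }  — reduce
  I13: { [S → ; X . e] }  — shift
  I14: { [S → ; X e .] }  — reduce

I1 contains reduce item [X → / .] and shift item [X → / . id S] — shift-reduce conflict.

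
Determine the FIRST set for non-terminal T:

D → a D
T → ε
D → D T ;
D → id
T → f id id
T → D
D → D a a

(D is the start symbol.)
To compute FIRST(T), examine every production with T on the left-hand side, reading each right-hand side left to right until a non-nullable symbol is reached.

FIRST sets of the other non-terminals involved (by the same procedure, iterated to a fixed point):
  FIRST(D) = { 'a', 'id' }

From T → ε:
  - ε-production, so ε ∈ FIRST(T)
From T → f id id:
  - f is a terminal: add 'f' and stop
From T → D:
  - D is a non-terminal: add FIRST(D) \ {ε} = { 'a', 'id' }
    D is not nullable, so stop

Collecting: FIRST(T) = { 'a', 'f', 'id', ε }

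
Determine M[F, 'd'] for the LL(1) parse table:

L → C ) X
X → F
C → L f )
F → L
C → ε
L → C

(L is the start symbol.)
Empty (error entry)

To find M[F, 'd'], we find productions for F where 'd' is in the predict set (PREDICT(N → α) = (FIRST(α) \ {ε}) ∪ (FOLLOW(N) if α ⇒* ε)).

Relevant sets:
  FIRST(L) = { ')', 'f', ε }
  FOLLOW(F) = { $, 'f' }

F → L: PREDICT = { $, ')', 'f' }

M[F, 'd'] is empty (no production applies)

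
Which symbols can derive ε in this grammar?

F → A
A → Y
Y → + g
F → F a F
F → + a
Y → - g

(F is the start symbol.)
None

There are no ε-productions, so no non-terminal can derive ε.
No non-terminals are nullable.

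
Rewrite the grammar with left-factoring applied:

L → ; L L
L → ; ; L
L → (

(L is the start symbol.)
L → ; L'
L' → L L
L' → ; L
L → (

Left-factoring transforms A → αβ₁ | αβ₂ into A → αA' and A' → β₁ | β₂
(α is the longest common prefix among the alternatives). Repeat until
no nonterminal has two alternatives with a common prefix.

Round 1: L has alternatives sharing prefix ';'. Introduce L': L → ; L'
  Add: L' → L L
  Add: L' → ; L

No remaining common prefixes — done.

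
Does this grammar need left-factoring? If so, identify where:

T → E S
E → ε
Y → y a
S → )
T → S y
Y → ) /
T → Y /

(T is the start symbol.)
Left-factoring is needed when two productions for the same non-terminal
share a common prefix on the right-hand side.

Productions for T:
  T → E S
  T → S y
  T → Y /
Productions for Y:
  Y → y a
  Y → ) /

No common prefixes found.

Answer: No, left-factoring is not needed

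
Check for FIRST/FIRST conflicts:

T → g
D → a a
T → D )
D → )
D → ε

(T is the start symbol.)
FIRST sets of the non-terminals at (or reachable through a nullable prefix from) the front of some alternative:
  FIRST(D) = { ')', 'a', ε }

Productions for T:
  T → g: FIRST = { 'g' }
  T → D ): FIRST = { ')', 'a' }
Productions for D:
  D → a a: FIRST = { 'a' }
  D → ): FIRST = { ')' }
  D → ε: FIRST = { ε }

All alternatives of each non-terminal have pairwise disjoint FIRST sets.

Answer: No FIRST/FIRST conflicts.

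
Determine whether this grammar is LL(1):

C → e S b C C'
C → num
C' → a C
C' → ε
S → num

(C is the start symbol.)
No. Predict set conflict for C': { 'a' }

A grammar is LL(1) if for each non-terminal N with multiple productions, the predict sets of those productions are pairwise disjoint, where PREDICT(N → α) = (FIRST(α) \ {ε}) ∪ (FOLLOW(N) if α ⇒* ε).

Relevant sets:
  FOLLOW(C') = { $, 'a' }

For C:
  PREDICT(C → e S b C C') = { 'e' }
  PREDICT(C → num) = { 'num' }
For C':
  PREDICT(C' → a C) = { 'a' }
  PREDICT(C' → ε) = { $, 'a' }
S has a single production, so nothing to check there.

Conflict found: Predict set conflict for C': { 'a' }
The grammar is NOT LL(1).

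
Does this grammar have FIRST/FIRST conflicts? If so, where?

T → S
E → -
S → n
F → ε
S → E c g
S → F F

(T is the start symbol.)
FIRST sets of the non-terminals at (or reachable through a nullable prefix from) the front of some alternative:
  FIRST(E) = { '-' }
  FIRST(F) = { ε }

Productions for S:
  S → n: FIRST = { 'n' }
  S → E c g: FIRST = { '-' }
  S → F F: FIRST = { ε }
T, E, F have only one production, so no FIRST/FIRST conflict is possible there.

All alternatives of each non-terminal have pairwise disjoint FIRST sets.

Answer: No FIRST/FIRST conflicts.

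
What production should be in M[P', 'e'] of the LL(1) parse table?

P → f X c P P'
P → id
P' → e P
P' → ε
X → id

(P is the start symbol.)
To find M[P', 'e'], we find productions for P' where 'e' is in the predict set (PREDICT(N → α) = (FIRST(α) \ {ε}) ∪ (FOLLOW(N) if α ⇒* ε)).

Relevant sets:
  FOLLOW(P') = { $, 'e' }

P' → e P: PREDICT = { 'e' }
  'e' is in predict set, so this production goes in M[P', 'e']
P' → ε: PREDICT = { $, 'e' }
  'e' is in predict set, so this production goes in M[P', 'e']

M[P', 'e'] = P' → e P, P' → ε  (a multiply-defined cell — the grammar is not LL(1))

Answer: P' → e P, P' → ε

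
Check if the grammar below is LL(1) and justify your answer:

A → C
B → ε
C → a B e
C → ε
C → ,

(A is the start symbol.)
Yes, the grammar is LL(1).

Relevant sets:
  FOLLOW(C) = { $ }

For C:
  PREDICT(C → a B e) = { 'a' }
  PREDICT(C → ε) = { $ }
  PREDICT(C → ',') = { ',' }
A, B have a single production, so nothing to check there.

All predict sets are disjoint. The grammar IS LL(1).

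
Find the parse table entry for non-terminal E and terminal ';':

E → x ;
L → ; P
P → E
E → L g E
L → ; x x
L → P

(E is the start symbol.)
To find M[E, ';'], we find productions for E where ';' is in the predict set (PREDICT(N → α) = (FIRST(α) \ {ε}) ∪ (FOLLOW(N) if α ⇒* ε)).

Relevant sets:
  FIRST(L) = { ';', 'x' }

E → x ;: PREDICT = { 'x' }
E → L g E: PREDICT = { ';', 'x' }
  ';' is in predict set, so this production goes in M[E, ';']

M[E, ';'] = E → L g E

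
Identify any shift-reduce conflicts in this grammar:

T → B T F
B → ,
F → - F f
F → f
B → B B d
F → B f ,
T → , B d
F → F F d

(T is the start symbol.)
Yes — I1: [B → , .] vs [B → . ,]; I9: [T → B T F .] vs [B → . ,]

A shift-reduce conflict occurs when an LR(0) state has both:
  - a complete (reduce) item [A → α .] (dot at the end), and
  - a shift item [B → β . c γ] (dot before a terminal).

Augment with T' → T and build the canonical LR(0) collection (I0 = CLOSURE({[T' → . T]}), then GOTO on every symbol after a dot until no new states appear). It has 21 states:
  I0: { [B → . ,], [B → . B B d], [T → . , B d], [T → . B T F], [T' → . T] }  — shift
  I1: { [B → , .], [B → . ,], [B → . B B d], [T → , . B d] }  — shift, reduce
  I2: { [B → . ,], [B → . B B d], [B → B . B d], [T → . , B d], [T → . B T F], [T → B . T F] }  — shift
  I3: { [T' → T .] }  — accept
  I4: { [B → . ,], [B → . B B d], [B → B . B d], [B → B B . d], [T → . , B d], [T → . B T F], [T → B . T F] }  — shift
  I5: { [B → . ,], [B → . B B d], [F → . - F f], [F → . B f ,], [F → . F F d], [F → . f], [T → B T . F] }  — shift
  I6: { [B → , .] }  — reduce
  I7: { [B → . ,], [B → . B B d], [F → - . F f], [F → . - F f], [F → . B f ,], [F → . F F d], [F → . f] }  — shift
  I8: { [B → . ,], [B → . B B d], [B → B . B d], [F → B . f ,] }  — shift
  I9: { [B → . ,], [B → . B B d], [F → . - F f], [F → . B f ,], [F → . F F d], [F → . f], [F → F . F d], [T → B T F .] }  — shift, reduce
  I10: { [F → f .] }  — reduce
  I11: { [B → . ,], [B → . B B d], [F → . - F f], [F → . B f ,], [F → . F F d], [F → . f], [F → F . F d], [F → F F . d] }  — shift
  I12: { [F → F F d .] }  — reduce
  I13: { [B → . ,], [B → . B B d], [B → B . B d], [B → B B . d] }  — shift
  I14: { [F → B f . ,] }  — shift
  I15: { [F → B f , .] }  — reduce
  I16: { [B → B B d .] }  — reduce
  I17: { [B → . ,], [B → . B B d], [F → - F . f], [F → . - F f], [F → . B f ,], [F → . F F d], [F → . f], [F → F . F d] }  — shift
  I18: { [F → - F f .], [F → f .] }  — 2 reduces
  I19: { [B → . ,], [B → . B B d], [B → B . B d], [T → , B . d] }  — shift
  I20: { [T → , B d .] }  — reduce

I1 contains reduce item [B → , .] and shift item [B → . ,] — shift-reduce conflict.
I9 contains reduce item [T → B T F .] and shift items [B → . ,], [F → . - F f], [F → . f] — shift-reduce conflict.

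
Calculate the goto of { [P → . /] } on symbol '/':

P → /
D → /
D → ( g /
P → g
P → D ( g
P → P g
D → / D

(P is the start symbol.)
{ [P → / .] }

GOTO(I, '/') = CLOSURE({ [A → αX.β] : [A → α.Xβ] ∈ I, X = '/' })

Items with dot before '/', with the dot advanced:
  [P → . /] → [P → / .]
Closure adds nothing (no advanced item has the dot before a non-terminal).

GOTO = { [P → / .] }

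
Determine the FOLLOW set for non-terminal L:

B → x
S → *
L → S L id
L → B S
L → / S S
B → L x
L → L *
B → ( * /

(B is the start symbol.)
In L → S L id: L is followed by id, add FIRST(id) \ {ε} = { 'id' }
In B → L x: L is followed by x, add FIRST(x) \ {ε} = { 'x' }
In L → L *: L is followed by '*', add FIRST('*') \ {ε} = { '*' }

Taking the union: FOLLOW(L) = { '*', 'id', 'x' }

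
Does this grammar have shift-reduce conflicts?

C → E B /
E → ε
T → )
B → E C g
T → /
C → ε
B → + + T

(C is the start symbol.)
Yes — I2: [E → .] vs [B → . + + T]

Augment with C' → C and build the canonical LR(0) collection (I0 = CLOSURE({[C' → . C]}), then GOTO on every symbol after a dot until no new states appear). It has 13 states:
  I0: { [C → . E B /], [C → .], [C' → . C], [E → .] }  — 2 reduces
  I1: { [C' → C .] }  — accept
  I2: { [B → . + + T], [B → . E C g], [C → E . B /], [E → .] }  — shift, reduce
  I3: { [B → + . + T] }  — shift
  I4: { [C → E B . /] }  — shift
  I5: { [B → E . C g], [C → . E B /], [C → .], [E → .] }  — 2 reduces
  I6: { [B → E C . g] }  — shift
  I7: { [B → E C g .] }  — reduce
  I8: { [C → E B / .] }  — reduce
  I9: { [B → + + . T], [T → . )], [T → . /] }  — shift
  I10: { [T → ) .] }  — reduce
  I11: { [T → / .] }  — reduce
  I12: { [B → + + T .] }  — reduce

I2 contains reduce item [E → .] and shift item [B → . + + T] — shift-reduce conflict.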